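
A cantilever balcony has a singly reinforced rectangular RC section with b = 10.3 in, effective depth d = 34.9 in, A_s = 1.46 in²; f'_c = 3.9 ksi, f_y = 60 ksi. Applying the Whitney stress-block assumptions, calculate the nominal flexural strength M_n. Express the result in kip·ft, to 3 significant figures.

M_n ≈ 245 kip·ft

T = A_s f_y = 1.46 × 60 = 87.6 kips.
a = T/(0.85 f'_c b) = 87.6/(0.85 × 3.9 × 10.3) = 2.566 in.
M_n = T(d − a/2) = 87.6 × (34.9 − 1.283) = 2944.8 kip·in = 2944.8/12 = 245.40 kip·ft.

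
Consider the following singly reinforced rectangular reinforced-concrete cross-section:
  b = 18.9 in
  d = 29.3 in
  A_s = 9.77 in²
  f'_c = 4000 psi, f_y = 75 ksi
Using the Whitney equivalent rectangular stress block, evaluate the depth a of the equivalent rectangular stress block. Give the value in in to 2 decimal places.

T = A_s f_y = 9.77 × 75 = 732.75 kips.
a = T/(0.85 f'_c b) = 732.75/(0.85 × 4 × 18.9) = 11.40 in.

a ≈ 11.40 in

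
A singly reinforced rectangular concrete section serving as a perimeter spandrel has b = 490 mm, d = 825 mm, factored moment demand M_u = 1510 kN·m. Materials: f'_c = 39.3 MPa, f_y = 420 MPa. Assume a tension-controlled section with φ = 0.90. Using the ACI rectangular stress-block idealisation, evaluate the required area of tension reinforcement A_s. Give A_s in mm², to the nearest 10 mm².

M_n = M_u/φ = 1510/0.90 = 1677.78 kN·m.
With M_n = 0.85 f'_c a b (d − a/2), solve the quadratic for a:
a = d − √(d² − 2M_n/(0.85 f'_c b)) = 825 − √(825² − 2 × 1677.78×10⁶/(0.85 × 39.3 × 490)) = 135.35 mm.
A_s = 0.85 f'_c a b / f_y = 0.85 × 39.3 × 135.35 × 490 / 420 = 5274.9 mm².

A_s ≈ 5270 mm²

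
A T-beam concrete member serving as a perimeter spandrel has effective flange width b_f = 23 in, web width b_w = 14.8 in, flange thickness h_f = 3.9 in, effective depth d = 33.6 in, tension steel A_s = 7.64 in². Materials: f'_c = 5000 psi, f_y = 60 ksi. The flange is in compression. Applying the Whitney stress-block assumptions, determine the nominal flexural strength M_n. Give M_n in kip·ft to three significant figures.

Tension: T = A_s f_y = 7.64 × 60 = 458.4 kips.
Try a within the flange: a = T/(0.85 f'_c b_f) = 458.4/(0.85 × 5 × 23) = 4.690 in.
a = 4.690 > h_f = 3.9 in: the block extends into the web. Split into flange-overhang and web parts.
C_f = 0.85 f'_c (b_f − b_w) h_f = 0.85 × 5 × (23 − 14.8) × 3.9 = 135.9 kips.
Remaining web compression depth: a_w = (T − C_f)/(0.85 f'_c b_w) = (458.4 − 135.9)/(0.85 × 5 × 14.8) = 5.127 in.
M_n = C_f(d − h_f/2) + (T − C_f)(d − a_w/2) = 135.9 × (33.6 − 1.95) + 322.5 × (33.6 − 2.5635) = 4301.2 + 10009.3 = 14310.5 kip·in.
M_n = 14310.5/12 = 1192.54 kip·ft.

M_n ≈ 1190 kip·ft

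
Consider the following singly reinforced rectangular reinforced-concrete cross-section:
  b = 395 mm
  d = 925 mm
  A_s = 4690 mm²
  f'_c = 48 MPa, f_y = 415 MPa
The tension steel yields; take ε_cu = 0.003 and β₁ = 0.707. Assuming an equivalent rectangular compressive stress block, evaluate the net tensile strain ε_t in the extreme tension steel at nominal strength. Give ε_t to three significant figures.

a = A_s f_y/(0.85 f'_c b) = 120.77 mm.
β₁ = 0.707, so c = a/β₁ = 120.77/0.707 = 170.82 mm.
From the linear strain diagram with ε_cu = 0.003: ε_t = 0.003 (d − c)/c = 0.003 × (925 − 170.82)/170.82 = 0.0132.
Since ε_t ≥ 0.005, the section is tension-controlled.

ε_t ≈ 0.0132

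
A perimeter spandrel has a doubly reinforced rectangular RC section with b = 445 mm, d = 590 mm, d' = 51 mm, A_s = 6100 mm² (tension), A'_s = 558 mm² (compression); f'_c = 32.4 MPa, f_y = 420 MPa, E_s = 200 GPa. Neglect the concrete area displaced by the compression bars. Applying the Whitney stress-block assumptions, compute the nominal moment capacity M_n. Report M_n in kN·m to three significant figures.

M_n ≈ 1280 kN·m

Assume both tension and compression steel yield.
Net tension couple steel: A_s − A'_s = 5542 mm².
a = (A_s − A'_s) f_y / (0.85 f'_c b) = 2327640/(0.85 × 32.4 × 445) = 189.93 mm.
c = a/β₁ = 189.93/0.819 = 231.90 mm; ε'_s = 0.003(c − d')/c = 0.0023 ≥ f_y/E_s = 0.0021, so compression steel does yield.
M_n = (A_s − A'_s) f_y (d − a/2) + A'_s f_y (d − d') = [2327640 × (590 − 94.965) + 234360 × (590 − 51)] × 10⁻⁶ = 1152.26 + 126.32 = 1278.58 kN·m.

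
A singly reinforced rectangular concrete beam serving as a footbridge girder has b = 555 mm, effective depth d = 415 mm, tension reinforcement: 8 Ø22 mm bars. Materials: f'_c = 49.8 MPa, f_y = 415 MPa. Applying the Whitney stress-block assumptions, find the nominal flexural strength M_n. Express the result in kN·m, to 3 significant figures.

A_s = 8 × 380 = 3040 mm².
T = A_s f_y = 3040 × 415 = 1261600 N = 1261.6 kN.
From C = T: a = T/(0.85 f'_c b) = 1261600/(0.85 × 49.8 × 555) = 53.70 mm.
M_n = T(d − a/2) = 1261.6 kN × (415 − 26.85) mm = 489.69 kN·m.

M_n ≈ 490 kN·m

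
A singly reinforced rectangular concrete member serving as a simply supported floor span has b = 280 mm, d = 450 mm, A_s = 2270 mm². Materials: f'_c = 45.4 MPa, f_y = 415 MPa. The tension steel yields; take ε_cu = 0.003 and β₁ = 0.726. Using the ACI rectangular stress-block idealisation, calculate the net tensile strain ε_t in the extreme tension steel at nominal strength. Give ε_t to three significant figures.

a = A_s f_y/(0.85 f'_c b) = 87.18 mm.
β₁ = 0.726, so c = a/β₁ = 87.18/0.726 = 120.08 mm.
From the linear strain diagram with ε_cu = 0.003: ε_t = 0.003 (d − c)/c = 0.003 × (450 − 120.08)/120.08 = 0.00824.
Since ε_t ≥ 0.005, the section is tension-controlled.

ε_t ≈ 0.00824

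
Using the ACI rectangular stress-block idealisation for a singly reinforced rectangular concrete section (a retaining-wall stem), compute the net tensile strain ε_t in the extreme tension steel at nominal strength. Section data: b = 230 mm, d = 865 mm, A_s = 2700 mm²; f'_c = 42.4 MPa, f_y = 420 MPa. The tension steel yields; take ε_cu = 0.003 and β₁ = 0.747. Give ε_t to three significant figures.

ε_t ≈ 0.0112

a = A_s f_y/(0.85 f'_c b) = 136.80 mm.
β₁ = 0.747, so c = a/β₁ = 136.80/0.747 = 183.13 mm.
From the linear strain diagram with ε_cu = 0.003: ε_t = 0.003 (d − c)/c = 0.003 × (865 − 183.13)/183.13 = 0.0112.
Since ε_t ≥ 0.005, the section is tension-controlled.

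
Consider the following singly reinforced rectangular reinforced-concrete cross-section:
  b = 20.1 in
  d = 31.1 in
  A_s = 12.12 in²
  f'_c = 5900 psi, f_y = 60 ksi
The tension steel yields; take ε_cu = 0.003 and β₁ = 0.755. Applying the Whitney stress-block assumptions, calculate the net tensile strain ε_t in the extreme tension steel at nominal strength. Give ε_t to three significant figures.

ε_t ≈ 0.00676

a = A_s f_y/(0.85 f'_c b) = 7.214 in.
β₁ = 0.755, so c = a/β₁ = 7.214/0.755 = 9.555 in.
From the linear strain diagram with ε_cu = 0.003: ε_t = 0.003 (d − c)/c = 0.003 × (31.1 − 9.555)/9.555 = 0.00676.
Since ε_t ≥ 0.005, the section is tension-controlled.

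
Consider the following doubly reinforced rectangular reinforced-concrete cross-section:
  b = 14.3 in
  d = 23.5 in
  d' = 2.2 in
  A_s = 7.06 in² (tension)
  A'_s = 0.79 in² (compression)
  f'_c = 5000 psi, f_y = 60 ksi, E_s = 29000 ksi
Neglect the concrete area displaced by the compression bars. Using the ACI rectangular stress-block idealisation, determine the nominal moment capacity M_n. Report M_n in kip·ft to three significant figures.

Assume both steels yield.
a = (A_s − A'_s) f_y/(0.85 f'_c b) = (7.06 − 0.79) × 60/(0.85 × 5 × 14.3) = 6.190 in.
c = a/β₁ = 6.190/0.8 = 7.738 in; ε'_s = 0.003(c − d')/c = 0.0021 ≥ ε_y = 0.0021, so the compression steel yields.
M_n = (A_s − A'_s) f_y (d − a/2) + A'_s f_y (d − d') = 376.2 × (23.5 − 3.095) + 47.4 × (23.5 − 2.2) = 7676.4 + 1009.6 = 8686.0 kip·in = 8686.0/12 = 723.83 kip·ft.

M_n ≈ 724 kip·ft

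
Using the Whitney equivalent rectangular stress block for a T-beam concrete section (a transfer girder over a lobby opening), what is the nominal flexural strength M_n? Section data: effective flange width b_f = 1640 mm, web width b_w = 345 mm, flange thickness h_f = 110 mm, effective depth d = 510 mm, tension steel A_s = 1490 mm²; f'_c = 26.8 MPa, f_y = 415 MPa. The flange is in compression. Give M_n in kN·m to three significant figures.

Tension: T = A_s f_y = 1490 × 415 = 618350 N.
Try a within the flange: a = T/(0.85 f'_c b_f) = 618350/(0.85 × 26.8 × 1640) = 16.55 mm.
Since a = 16.55 ≤ h_f = 110 mm, the stress block lies entirely in the flange; analyse as a rectangular beam of width b_f.
M_n = T(d − a/2) = 618350 × (510 − 8.275) = 310.24 × 10⁶ N·mm.
M_n = 310.24 kN·m.

M_n ≈ 310 kN·m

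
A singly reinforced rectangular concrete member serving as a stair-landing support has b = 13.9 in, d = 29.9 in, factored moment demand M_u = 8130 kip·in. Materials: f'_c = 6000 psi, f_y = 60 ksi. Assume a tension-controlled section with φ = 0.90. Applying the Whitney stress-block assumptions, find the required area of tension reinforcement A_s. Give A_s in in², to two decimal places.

M_n = M_u/φ = 8130/0.90 = 9033.33 kip·in.
From M_n = 0.85 f'_c a b (d − a/2):
a = d − √(d² − 2M_n/(0.85 f'_c b)) = 29.9 − √(29.9² − 2 × 9033.33/(0.85 × 6 × 13.9)) = 4.618 in.
A_s = 0.85 f'_c a b / f_y = 0.85 × 6 × 4.618 × 13.9 / 60 = 5.456 in².

A_s ≈ 5.46 in²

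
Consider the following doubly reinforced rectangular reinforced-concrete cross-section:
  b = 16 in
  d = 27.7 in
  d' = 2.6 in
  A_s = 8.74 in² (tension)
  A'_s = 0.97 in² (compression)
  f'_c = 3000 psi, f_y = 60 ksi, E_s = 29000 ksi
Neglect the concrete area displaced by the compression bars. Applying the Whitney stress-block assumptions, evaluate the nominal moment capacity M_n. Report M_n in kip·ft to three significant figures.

M_n ≈ 976 kip·ft

Assume both steels yield.
a = (A_s − A'_s) f_y/(0.85 f'_c b) = (8.74 − 0.97) × 60/(0.85 × 3 × 16) = 11.426 in.
c = a/β₁ = 11.426/0.85 = 13.442 in; ε'_s = 0.003(c − d')/c = 0.0024 ≥ ε_y = 0.0021, so the compression steel yields.
M_n = (A_s − A'_s) f_y (d − a/2) + A'_s f_y (d − d') = 466.2 × (27.7 − 5.713) + 58.2 × (27.7 − 2.6) = 10250.3 + 1460.8 = 11711.1 kip·in = 11711.1/12 = 975.93 kip·ft.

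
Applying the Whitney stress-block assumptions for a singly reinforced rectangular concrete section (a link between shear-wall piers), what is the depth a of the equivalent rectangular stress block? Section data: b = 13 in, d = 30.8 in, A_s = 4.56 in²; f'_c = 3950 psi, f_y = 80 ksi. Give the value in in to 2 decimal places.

T = A_s f_y = 4.56 × 80 = 364.8 kips.
a = T/(0.85 f'_c b) = 364.8/(0.85 × 3.95 × 13) = 8.36 in.

a ≈ 8.36 in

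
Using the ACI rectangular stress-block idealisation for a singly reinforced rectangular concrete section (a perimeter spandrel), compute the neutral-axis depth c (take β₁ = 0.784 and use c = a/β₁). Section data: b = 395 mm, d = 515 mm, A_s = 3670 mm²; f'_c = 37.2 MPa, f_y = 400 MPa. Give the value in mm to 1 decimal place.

c ≈ 149.9 mm

T = A_s f_y = 3670 × 400 = 1468000 N = 1468 kN.
Setting C = 0.85 f'_c a b equal to T: a = 1468000/(0.85 × 37.2 × 395) = 117.535 mm.
With β₁ = 0.784, c = a/β₁ = 117.535/0.784 = 149.9 mm.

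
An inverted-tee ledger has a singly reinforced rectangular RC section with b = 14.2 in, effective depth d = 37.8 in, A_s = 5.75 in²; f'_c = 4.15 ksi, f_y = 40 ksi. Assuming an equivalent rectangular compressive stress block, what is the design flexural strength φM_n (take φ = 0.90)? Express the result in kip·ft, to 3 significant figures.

φM_n ≈ 612 kip·ft

T = A_s f_y = 5.75 × 40 = 230 kips.
a = T/(0.85 f'_c b) = 230/(0.85 × 4.15 × 14.2) = 4.592 in.
M_n = T(d − a/2) = 230 × (37.8 − 2.296) = 8165.9 kip·in = 8165.9/12 = 680.49 kip·ft.
φM_n = 0.90 × 680.49 = 612.44 kip·ft.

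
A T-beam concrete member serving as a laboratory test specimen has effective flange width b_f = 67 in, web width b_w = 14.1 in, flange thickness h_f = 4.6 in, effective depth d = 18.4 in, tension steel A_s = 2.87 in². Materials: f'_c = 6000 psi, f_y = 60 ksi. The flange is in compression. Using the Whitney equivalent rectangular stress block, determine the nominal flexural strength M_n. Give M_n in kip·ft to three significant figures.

M_n ≈ 260 kip·ft

Tension: T = A_s f_y = 2.87 × 60 = 172.2 kips.
Try a within the flange: a = T/(0.85 f'_c b_f) = 172.2/(0.85 × 6 × 67) = 0.504 in.
Since a = 0.504 ≤ h_f = 4.6 in, the stress block lies entirely in the flange; analyse as a rectangular beam of width b_f.
M_n = T(d − a/2) = 172.2 × (18.4 − 0.252) = 3125.1 kip·in.
M_n = 3125.1/12 = 260.43 kip·ft.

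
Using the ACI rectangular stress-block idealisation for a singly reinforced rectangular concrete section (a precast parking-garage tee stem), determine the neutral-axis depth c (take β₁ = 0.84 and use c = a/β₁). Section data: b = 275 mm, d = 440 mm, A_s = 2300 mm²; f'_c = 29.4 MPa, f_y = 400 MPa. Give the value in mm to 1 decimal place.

T = A_s f_y = 2300 × 400 = 920000 N = 920 kN.
Setting C = 0.85 f'_c a b equal to T: a = 920000/(0.85 × 29.4 × 275) = 133.872 mm.
With β₁ = 0.84, c = a/β₁ = 133.872/0.84 = 159.4 mm.

c ≈ 159.4 mm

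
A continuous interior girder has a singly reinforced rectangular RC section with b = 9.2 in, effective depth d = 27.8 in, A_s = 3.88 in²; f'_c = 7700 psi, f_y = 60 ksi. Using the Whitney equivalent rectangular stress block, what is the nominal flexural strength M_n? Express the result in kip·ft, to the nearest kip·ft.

M_n ≈ 502 kip·ft

T = A_s f_y = 3.88 × 60 = 232.8 kips.
a = T/(0.85 f'_c b) = 232.8/(0.85 × 7.7 × 9.2) = 3.866 in.
M_n = T(d − a/2) = 232.8 × (27.8 − 1.933) = 6021.8 kip·in = 6021.8/12 = 501.82 kip·ft.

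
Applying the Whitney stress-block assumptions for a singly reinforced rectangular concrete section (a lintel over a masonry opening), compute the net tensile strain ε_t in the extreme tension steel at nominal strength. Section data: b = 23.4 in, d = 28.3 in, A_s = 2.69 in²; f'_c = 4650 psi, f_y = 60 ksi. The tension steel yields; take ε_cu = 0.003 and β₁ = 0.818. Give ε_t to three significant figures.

ε_t ≈ 0.0368

a = A_s f_y/(0.85 f'_c b) = 1.745 in.
β₁ = 0.818, so c = a/β₁ = 1.745/0.818 = 2.133 in.
From the linear strain diagram with ε_cu = 0.003: ε_t = 0.003 (d − c)/c = 0.003 × (28.3 − 2.133)/2.133 = 0.0368.
Since ε_t ≥ 0.005, the section is tension-controlled.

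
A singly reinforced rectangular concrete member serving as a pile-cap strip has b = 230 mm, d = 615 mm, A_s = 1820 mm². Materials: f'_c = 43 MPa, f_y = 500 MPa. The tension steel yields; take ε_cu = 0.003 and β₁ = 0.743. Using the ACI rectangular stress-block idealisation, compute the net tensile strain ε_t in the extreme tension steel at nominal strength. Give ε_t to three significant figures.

a = A_s f_y/(0.85 f'_c b) = 108.25 mm.
β₁ = 0.743, so c = a/β₁ = 108.25/0.743 = 145.69 mm.
From the linear strain diagram with ε_cu = 0.003: ε_t = 0.003 (d − c)/c = 0.003 × (615 − 145.69)/145.69 = 0.00966.
Since ε_t ≥ 0.005, the section is tension-controlled.

ε_t ≈ 0.00966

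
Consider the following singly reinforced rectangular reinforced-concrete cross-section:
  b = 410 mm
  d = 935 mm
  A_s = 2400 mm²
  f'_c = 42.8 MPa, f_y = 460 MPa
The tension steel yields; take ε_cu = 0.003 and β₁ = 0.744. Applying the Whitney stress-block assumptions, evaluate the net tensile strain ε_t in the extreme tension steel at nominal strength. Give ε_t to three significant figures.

a = A_s f_y/(0.85 f'_c b) = 74.02 mm.
β₁ = 0.744, so c = a/β₁ = 74.02/0.744 = 99.49 mm.
From the linear strain diagram with ε_cu = 0.003: ε_t = 0.003 (d − c)/c = 0.003 × (935 − 99.49)/99.49 = 0.0252.
Since ε_t ≥ 0.005, the section is tension-controlled.

ε_t ≈ 0.0252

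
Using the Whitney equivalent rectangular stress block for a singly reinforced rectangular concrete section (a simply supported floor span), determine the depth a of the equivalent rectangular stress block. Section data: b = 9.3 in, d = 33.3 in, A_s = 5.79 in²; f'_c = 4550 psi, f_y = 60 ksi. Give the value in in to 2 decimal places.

a ≈ 9.66 in

T = A_s f_y = 5.79 × 60 = 347.4 kips.
a = T/(0.85 f'_c b) = 347.4/(0.85 × 4.55 × 9.3) = 9.66 in.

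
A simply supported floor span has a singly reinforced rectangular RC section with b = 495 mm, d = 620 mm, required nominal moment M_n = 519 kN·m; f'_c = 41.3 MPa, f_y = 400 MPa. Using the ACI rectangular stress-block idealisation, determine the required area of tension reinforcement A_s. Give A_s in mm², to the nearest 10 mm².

A_s ≈ 2180 mm²

With M_n = 0.85 f'_c a b (d − a/2), solve the quadratic for a:
a = d − √(d² − 2M_n/(0.85 f'_c b)) = 620 − √(620² − 2 × 519×10⁶/(0.85 × 41.3 × 495)) = 50.21 mm.
A_s = 0.85 f'_c a b / f_y = 0.85 × 41.3 × 50.21 × 495 / 400 = 2181.2 mm².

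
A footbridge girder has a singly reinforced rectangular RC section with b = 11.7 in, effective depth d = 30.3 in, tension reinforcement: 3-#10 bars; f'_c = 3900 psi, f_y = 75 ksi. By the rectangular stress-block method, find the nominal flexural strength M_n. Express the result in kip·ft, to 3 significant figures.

M_n ≈ 634 kip·ft

A_s = 3 × 1.27 = 3.81 in².
T = A_s f_y = 3.81 × 75 = 285.75 kips.
a = T/(0.85 f'_c b) = 285.75/(0.85 × 3.9 × 11.7) = 7.367 in.
M_n = T(d − a/2) = 285.75 × (30.3 − 3.6835) = 7605.7 kip·in = 7605.7/12 = 633.81 kip·ft.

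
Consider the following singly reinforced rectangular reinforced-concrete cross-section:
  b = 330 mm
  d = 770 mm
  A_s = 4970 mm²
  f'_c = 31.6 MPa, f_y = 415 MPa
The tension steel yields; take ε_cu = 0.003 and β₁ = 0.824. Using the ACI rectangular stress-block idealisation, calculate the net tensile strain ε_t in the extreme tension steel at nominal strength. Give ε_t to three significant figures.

ε_t ≈ 0.00518

a = A_s f_y/(0.85 f'_c b) = 232.69 mm.
β₁ = 0.824, so c = a/β₁ = 232.69/0.824 = 282.39 mm.
From the linear strain diagram with ε_cu = 0.003: ε_t = 0.003 (d − c)/c = 0.003 × (770 − 282.39)/282.39 = 0.00518.
Since ε_t ≥ 0.005, the section is tension-controlled.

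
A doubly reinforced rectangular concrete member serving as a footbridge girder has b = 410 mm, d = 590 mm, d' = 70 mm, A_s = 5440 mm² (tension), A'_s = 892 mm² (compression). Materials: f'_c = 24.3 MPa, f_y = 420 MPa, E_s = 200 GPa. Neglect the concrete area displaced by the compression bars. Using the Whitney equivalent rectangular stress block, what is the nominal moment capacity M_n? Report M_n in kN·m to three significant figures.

M_n ≈ 1110 kN·m

Assume both tension and compression steel yield.
Net tension couple steel: A_s − A'_s = 4548 mm².
a = (A_s − A'_s) f_y / (0.85 f'_c b) = 1910160/(0.85 × 24.3 × 410) = 225.56 mm.
c = a/β₁ = 225.56/0.85 = 265.36 mm; ε'_s = 0.003(c − d')/c = 0.0022 ≥ f_y/E_s = 0.0021, so compression steel does yield.
M_n = (A_s − A'_s) f_y (d − a/2) + A'_s f_y (d − d') = [1910160 × (590 − 112.78) + 374640 × (590 − 70)] × 10⁻⁶ = 911.57 + 194.81 = 1106.38 kN·m.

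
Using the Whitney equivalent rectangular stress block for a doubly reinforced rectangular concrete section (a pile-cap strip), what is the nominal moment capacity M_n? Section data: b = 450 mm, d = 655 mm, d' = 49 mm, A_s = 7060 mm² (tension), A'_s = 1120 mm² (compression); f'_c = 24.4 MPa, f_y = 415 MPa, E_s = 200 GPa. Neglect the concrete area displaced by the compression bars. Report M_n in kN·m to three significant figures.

M_n ≈ 1570 kN·m

Assume both tension and compression steel yield.
Net tension couple steel: A_s − A'_s = 5940 mm².
a = (A_s − A'_s) f_y / (0.85 f'_c b) = 2465100/(0.85 × 24.4 × 450) = 264.13 mm.
c = a/β₁ = 264.13/0.85 = 310.74 mm; ε'_s = 0.003(c − d')/c = 0.0025 ≥ f_y/E_s = 0.0021, so compression steel does yield.
M_n = (A_s − A'_s) f_y (d − a/2) + A'_s f_y (d − d') = [2465100 × (655 − 132.065) + 464800 × (655 − 49)] × 10⁻⁶ = 1289.09 + 281.67 = 1570.76 kN·m.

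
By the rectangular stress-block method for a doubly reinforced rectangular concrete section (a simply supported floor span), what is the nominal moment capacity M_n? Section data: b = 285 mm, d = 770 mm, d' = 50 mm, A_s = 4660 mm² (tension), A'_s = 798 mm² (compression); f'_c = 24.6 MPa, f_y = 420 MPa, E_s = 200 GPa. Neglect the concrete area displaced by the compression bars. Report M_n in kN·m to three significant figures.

M_n ≈ 1270 kN·m

Assume both tension and compression steel yield.
Net tension couple steel: A_s − A'_s = 3862 mm².
a = (A_s − A'_s) f_y / (0.85 f'_c b) = 1622040/(0.85 × 24.6 × 285) = 272.18 mm.
c = a/β₁ = 272.18/0.85 = 320.21 mm; ε'_s = 0.003(c − d')/c = 0.0025 ≥ f_y/E_s = 0.0021, so compression steel does yield.
M_n = (A_s − A'_s) f_y (d − a/2) + A'_s f_y (d − d') = [1622040 × (770 − 136.09) + 335160 × (770 − 50)] × 10⁻⁶ = 1028.23 + 241.32 = 1269.55 kN·m.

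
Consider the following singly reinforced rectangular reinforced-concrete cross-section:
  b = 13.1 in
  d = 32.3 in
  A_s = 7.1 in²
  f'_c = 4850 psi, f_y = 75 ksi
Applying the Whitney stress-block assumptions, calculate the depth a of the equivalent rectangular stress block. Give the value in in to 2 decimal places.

T = A_s f_y = 7.1 × 75 = 532.5 kips.
a = T/(0.85 f'_c b) = 532.5/(0.85 × 4.85 × 13.1) = 9.86 in.

a ≈ 9.86 in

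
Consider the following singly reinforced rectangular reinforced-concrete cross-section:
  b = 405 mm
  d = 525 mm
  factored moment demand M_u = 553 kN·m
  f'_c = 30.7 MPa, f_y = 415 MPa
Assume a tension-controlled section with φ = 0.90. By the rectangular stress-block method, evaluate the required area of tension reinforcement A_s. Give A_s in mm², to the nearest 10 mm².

A_s ≈ 3200 mm²

M_n = M_u/φ = 553/0.90 = 614.444 kN·m.
With M_n = 0.85 f'_c a b (d − a/2), solve the quadratic for a:
a = d − √(d² − 2M_n/(0.85 f'_c b)) = 525 − √(525² − 2 × 614.444×10⁶/(0.85 × 30.7 × 405)) = 125.82 mm.
A_s = 0.85 f'_c a b / f_y = 0.85 × 30.7 × 125.82 × 405 / 415 = 3204.2 mm².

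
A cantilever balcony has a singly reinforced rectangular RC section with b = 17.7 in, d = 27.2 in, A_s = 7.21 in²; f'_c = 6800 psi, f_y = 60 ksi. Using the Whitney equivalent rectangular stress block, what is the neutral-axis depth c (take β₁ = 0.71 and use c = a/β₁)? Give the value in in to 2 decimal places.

T = A_s f_y = 7.21 × 60 = 432.6 kips.
a = T/(0.85 f'_c b) = 432.6/(0.85 × 6.8 × 17.7) = 4.2285 in.
With β₁ = 0.71, c = a/β₁ = 4.2285/0.71 = 5.96 in.

c ≈ 5.96 in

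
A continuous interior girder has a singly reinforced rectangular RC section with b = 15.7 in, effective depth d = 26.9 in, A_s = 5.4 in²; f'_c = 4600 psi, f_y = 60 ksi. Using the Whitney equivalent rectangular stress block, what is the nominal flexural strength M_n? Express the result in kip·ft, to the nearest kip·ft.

M_n ≈ 655 kip·ft

T = A_s f_y = 5.4 × 60 = 324 kips.
a = T/(0.85 f'_c b) = 324/(0.85 × 4.6 × 15.7) = 5.278 in.
M_n = T(d − a/2) = 324 × (26.9 − 2.639) = 7860.6 kip·in = 7860.6/12 = 655.05 kip·ft.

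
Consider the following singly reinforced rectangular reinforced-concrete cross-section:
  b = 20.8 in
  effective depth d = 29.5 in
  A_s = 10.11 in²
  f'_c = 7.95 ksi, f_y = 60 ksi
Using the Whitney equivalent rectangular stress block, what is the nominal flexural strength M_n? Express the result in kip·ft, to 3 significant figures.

T = A_s f_y = 10.11 × 60 = 606.6 kips.
a = T/(0.85 f'_c b) = 606.6/(0.85 × 7.95 × 20.8) = 4.316 in.
M_n = T(d − a/2) = 606.6 × (29.5 − 2.158) = 16585.7 kip·in = 16585.7/12 = 1382.14 kip·ft.

M_n ≈ 1380 kip·ft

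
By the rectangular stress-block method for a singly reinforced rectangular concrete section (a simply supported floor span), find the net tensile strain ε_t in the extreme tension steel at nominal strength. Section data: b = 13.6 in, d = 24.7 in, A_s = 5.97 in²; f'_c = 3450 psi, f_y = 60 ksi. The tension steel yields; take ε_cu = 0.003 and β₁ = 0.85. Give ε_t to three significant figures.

a = A_s f_y/(0.85 f'_c b) = 8.981 in.
β₁ = 0.85, so c = a/β₁ = 8.981/0.85 = 10.566 in.
From the linear strain diagram with ε_cu = 0.003: ε_t = 0.003 (d − c)/c = 0.003 × (24.7 − 10.566)/10.566 = 0.00401.
ε_t is between 0.004 and 0.005 — transition zone.

ε_t ≈ 0.00401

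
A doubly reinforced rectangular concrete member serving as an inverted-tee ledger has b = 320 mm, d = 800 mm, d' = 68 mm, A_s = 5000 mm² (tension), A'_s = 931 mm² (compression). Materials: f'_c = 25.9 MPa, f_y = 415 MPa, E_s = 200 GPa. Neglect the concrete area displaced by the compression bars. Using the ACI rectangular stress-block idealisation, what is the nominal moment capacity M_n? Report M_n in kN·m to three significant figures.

M_n ≈ 1430 kN·m

Assume both tension and compression steel yield.
Net tension couple steel: A_s − A'_s = 4069 mm².
a = (A_s − A'_s) f_y / (0.85 f'_c b) = 1688635/(0.85 × 25.9 × 320) = 239.70 mm.
c = a/β₁ = 239.70/0.85 = 282.00 mm; ε'_s = 0.003(c − d')/c = 0.0023 ≥ f_y/E_s = 0.0021, so compression steel does yield.
M_n = (A_s − A'_s) f_y (d − a/2) + A'_s f_y (d − d') = [1688635 × (800 − 119.85) + 386365 × (800 − 68)] × 10⁻⁶ = 1148.53 + 282.82 = 1431.35 kN·m.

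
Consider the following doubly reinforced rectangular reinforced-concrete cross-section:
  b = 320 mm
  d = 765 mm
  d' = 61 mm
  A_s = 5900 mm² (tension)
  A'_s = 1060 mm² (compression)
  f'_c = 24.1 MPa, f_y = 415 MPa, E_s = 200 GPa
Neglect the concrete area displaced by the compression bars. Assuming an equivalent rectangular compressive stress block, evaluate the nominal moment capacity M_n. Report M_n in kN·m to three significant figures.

Assume both tension and compression steel yield.
Net tension couple steel: A_s − A'_s = 4840 mm².
a = (A_s − A'_s) f_y / (0.85 f'_c b) = 2008600/(0.85 × 24.1 × 320) = 306.41 mm.
c = a/β₁ = 306.41/0.85 = 360.48 mm; ε'_s = 0.003(c − d')/c = 0.0025 ≥ f_y/E_s = 0.0021, so compression steel does yield.
M_n = (A_s − A'_s) f_y (d − a/2) + A'_s f_y (d − d') = [2008600 × (765 − 153.205) + 439900 × (765 − 61)] × 10⁻⁶ = 1228.85 + 309.69 = 1538.54 kN·m.

M_n ≈ 1540 kN·m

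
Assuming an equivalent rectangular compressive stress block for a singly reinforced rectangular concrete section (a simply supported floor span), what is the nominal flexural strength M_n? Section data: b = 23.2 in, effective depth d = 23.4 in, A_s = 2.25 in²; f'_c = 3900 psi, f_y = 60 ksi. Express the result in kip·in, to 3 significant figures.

T = A_s f_y = 2.25 × 60 = 135 kips.
a = T/(0.85 f'_c b) = 135/(0.85 × 3.9 × 23.2) = 1.755 in.
M_n = T(d − a/2) = 135 × (23.4 − 0.8775) = 3040.5 kip·in.

M_n ≈ 3040 kip·in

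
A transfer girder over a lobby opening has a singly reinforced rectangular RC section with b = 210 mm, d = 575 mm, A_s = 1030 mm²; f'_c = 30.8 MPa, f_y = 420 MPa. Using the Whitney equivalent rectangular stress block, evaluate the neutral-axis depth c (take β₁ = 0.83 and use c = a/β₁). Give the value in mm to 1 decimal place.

T = A_s f_y = 1030 × 420 = 432600 N = 432.6 kN.
Setting C = 0.85 f'_c a b equal to T: a = 432600/(0.85 × 30.8 × 210) = 78.686 mm.
With β₁ = 0.83, c = a/β₁ = 78.686/0.83 = 94.8 mm.

c ≈ 94.8 mm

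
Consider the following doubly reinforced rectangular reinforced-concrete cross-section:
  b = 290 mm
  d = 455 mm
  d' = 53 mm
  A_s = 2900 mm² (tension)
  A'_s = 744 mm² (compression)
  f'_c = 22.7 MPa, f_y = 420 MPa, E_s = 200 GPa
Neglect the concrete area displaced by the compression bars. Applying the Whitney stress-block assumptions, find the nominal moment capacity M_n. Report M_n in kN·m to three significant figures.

M_n ≈ 464 kN·m

Assume both tension and compression steel yield.
Net tension couple steel: A_s − A'_s = 2156 mm².
a = (A_s − A'_s) f_y / (0.85 f'_c b) = 905520/(0.85 × 22.7 × 290) = 161.83 mm.
c = a/β₁ = 161.83/0.85 = 190.39 mm; ε'_s = 0.003(c − d')/c = 0.0022 ≥ f_y/E_s = 0.0021, so compression steel does yield.
M_n = (A_s − A'_s) f_y (d − a/2) + A'_s f_y (d − d') = [905520 × (455 − 80.915) + 312480 × (455 − 53)] × 10⁻⁶ = 338.74 + 125.62 = 464.36 kN·m.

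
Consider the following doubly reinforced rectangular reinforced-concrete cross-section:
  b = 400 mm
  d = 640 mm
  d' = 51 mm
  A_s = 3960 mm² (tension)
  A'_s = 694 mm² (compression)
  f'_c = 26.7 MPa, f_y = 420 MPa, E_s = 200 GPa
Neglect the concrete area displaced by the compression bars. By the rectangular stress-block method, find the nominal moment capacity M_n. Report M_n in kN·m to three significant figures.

M_n ≈ 946 kN·m

Assume both tension and compression steel yield.
Net tension couple steel: A_s − A'_s = 3266 mm².
a = (A_s − A'_s) f_y / (0.85 f'_c b) = 1371720/(0.85 × 26.7 × 400) = 151.10 mm.
c = a/β₁ = 151.10/0.85 = 177.76 mm; ε'_s = 0.003(c − d')/c = 0.0021 ≥ f_y/E_s = 0.0021, so compression steel does yield.
M_n = (A_s − A'_s) f_y (d − a/2) + A'_s f_y (d − d') = [1371720 × (640 − 75.55) + 291480 × (640 − 51)] × 10⁻⁶ = 774.27 + 171.68 = 945.95 kN·m.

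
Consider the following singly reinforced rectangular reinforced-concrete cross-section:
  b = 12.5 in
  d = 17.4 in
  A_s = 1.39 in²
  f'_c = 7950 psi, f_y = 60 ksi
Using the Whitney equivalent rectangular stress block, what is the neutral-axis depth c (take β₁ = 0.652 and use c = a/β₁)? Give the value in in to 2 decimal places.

c ≈ 1.51 in

T = A_s f_y = 1.39 × 60 = 83.4 kips.
a = T/(0.85 f'_c b) = 83.4/(0.85 × 7.95 × 12.5) = 0.9873 in.
With β₁ = 0.652, c = a/β₁ = 0.9873/0.652 = 1.51 in.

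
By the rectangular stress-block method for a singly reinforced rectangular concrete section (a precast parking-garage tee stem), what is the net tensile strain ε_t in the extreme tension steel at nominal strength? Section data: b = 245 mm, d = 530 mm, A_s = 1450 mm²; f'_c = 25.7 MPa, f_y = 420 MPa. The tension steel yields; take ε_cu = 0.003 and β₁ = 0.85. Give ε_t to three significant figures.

a = A_s f_y/(0.85 f'_c b) = 113.79 mm.
β₁ = 0.85, so c = a/β₁ = 113.79/0.85 = 133.87 mm.
From the linear strain diagram with ε_cu = 0.003: ε_t = 0.003 (d − c)/c = 0.003 × (530 − 133.87)/133.87 = 0.00888.
Since ε_t ≥ 0.005, the section is tension-controlled.

ε_t ≈ 0.00888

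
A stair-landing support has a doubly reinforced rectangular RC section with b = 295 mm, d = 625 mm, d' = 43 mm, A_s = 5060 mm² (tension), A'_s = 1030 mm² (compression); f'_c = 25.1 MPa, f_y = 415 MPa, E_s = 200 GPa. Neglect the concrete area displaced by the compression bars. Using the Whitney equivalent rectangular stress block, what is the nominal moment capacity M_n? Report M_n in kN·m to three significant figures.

Assume both tension and compression steel yield.
Net tension couple steel: A_s − A'_s = 4030 mm².
a = (A_s − A'_s) f_y / (0.85 f'_c b) = 1672450/(0.85 × 25.1 × 295) = 265.73 mm.
c = a/β₁ = 265.73/0.85 = 312.62 mm; ε'_s = 0.003(c − d')/c = 0.0026 ≥ f_y/E_s = 0.0021, so compression steel does yield.
M_n = (A_s − A'_s) f_y (d − a/2) + A'_s f_y (d − d') = [1672450 × (625 − 132.865) + 427450 × (625 − 43)] × 10⁻⁶ = 823.07 + 248.78 = 1071.85 kN·m.

M_n ≈ 1070 kN·m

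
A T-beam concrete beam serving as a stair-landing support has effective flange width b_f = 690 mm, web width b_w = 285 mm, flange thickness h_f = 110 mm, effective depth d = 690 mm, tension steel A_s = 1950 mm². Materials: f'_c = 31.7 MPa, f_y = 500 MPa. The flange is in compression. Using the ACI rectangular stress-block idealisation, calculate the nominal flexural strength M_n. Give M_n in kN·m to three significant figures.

Tension: T = A_s f_y = 1950 × 500 = 975000 N.
Try a within the flange: a = T/(0.85 f'_c b_f) = 975000/(0.85 × 31.7 × 690) = 52.44 mm.
Since a = 52.44 ≤ h_f = 110 mm, the stress block lies entirely in the flange; analyse as a rectangular beam of width b_f.
M_n = T(d − a/2) = 975000 × (690 − 26.22) = 647.19 × 10⁶ N·mm.
M_n = 647.19 kN·m.

M_n ≈ 647 kN·m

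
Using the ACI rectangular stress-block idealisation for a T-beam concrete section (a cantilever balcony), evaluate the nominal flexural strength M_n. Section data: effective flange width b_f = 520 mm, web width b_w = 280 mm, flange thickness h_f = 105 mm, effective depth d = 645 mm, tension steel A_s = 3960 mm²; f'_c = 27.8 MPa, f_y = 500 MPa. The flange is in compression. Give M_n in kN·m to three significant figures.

Tension: T = A_s f_y = 3960 × 500 = 1980000 N.
Try a within the flange: a = T/(0.85 f'_c b_f) = 1980000/(0.85 × 27.8 × 520) = 161.14 mm.
a = 161.14 > h_f = 105 mm: the block extends into the web. Split into flange-overhang and web parts.
C_f = 0.85 f'_c (b_f − b_w) h_f = 0.85 × 27.8 × (520 − 280) × 105 = 595476 N.
Remaining web compression depth: a_w = (T − C_f)/(0.85 f'_c b_w) = (1980000 − 595476)/(0.85 × 27.8 × 280) = 209.26 mm.
M_n = C_f(d − h_f/2) + (T − C_f)(d − a_w/2) = 595476 × (645 − 52.5) + 1384524 × (645 − 104.63) = 352.82 + 748.16 = 1100.98 × 10⁶ N·mm.
M_n = 1100.98 kN·m.

M_n ≈ 1100 kN·m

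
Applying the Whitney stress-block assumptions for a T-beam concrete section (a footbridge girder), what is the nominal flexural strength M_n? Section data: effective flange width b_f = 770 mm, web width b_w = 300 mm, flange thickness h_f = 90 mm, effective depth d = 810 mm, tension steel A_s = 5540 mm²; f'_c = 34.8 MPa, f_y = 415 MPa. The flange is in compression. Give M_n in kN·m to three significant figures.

Tension: T = A_s f_y = 5540 × 415 = 2299100 N.
Try a within the flange: a = T/(0.85 f'_c b_f) = 2299100/(0.85 × 34.8 × 770) = 100.94 mm.
a = 100.94 > h_f = 90 mm: the block extends into the web. Split into flange-overhang and web parts.
C_f = 0.85 f'_c (b_f − b_w) h_f = 0.85 × 34.8 × (770 − 300) × 90 = 1251234 N.
Remaining web compression depth: a_w = (T − C_f)/(0.85 f'_c b_w) = (2299100 − 1251234)/(0.85 × 34.8 × 300) = 118.08 mm.
M_n = C_f(d − h_f/2) + (T − C_f)(d − a_w/2) = 1251234 × (810 − 45) + 1047866 × (810 − 59.04) = 957.19 + 786.91 = 1744.10 × 10⁶ N·mm.
M_n = 1744.10 kN·m.

M_n ≈ 1740 kN·m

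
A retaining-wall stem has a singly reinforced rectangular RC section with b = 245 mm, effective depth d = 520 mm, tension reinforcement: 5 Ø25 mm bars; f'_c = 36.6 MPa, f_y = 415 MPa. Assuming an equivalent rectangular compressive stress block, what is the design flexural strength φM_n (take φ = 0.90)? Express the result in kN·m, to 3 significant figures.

φM_n ≈ 416 kN·m

A_s = 5 × 491 = 2455 mm².
T = A_s f_y = 2455 × 415 = 1018825 N = 1018.825 kN.
From C = T: a = T/(0.85 f'_c b) = 1018825/(0.85 × 36.6 × 245) = 133.67 mm.
M_n = T(d − a/2) = 1018.825 kN × (520 − 66.835) mm = 461.70 kN·m.
φM_n = 0.90 × 461.70 = 415.53 kN·m.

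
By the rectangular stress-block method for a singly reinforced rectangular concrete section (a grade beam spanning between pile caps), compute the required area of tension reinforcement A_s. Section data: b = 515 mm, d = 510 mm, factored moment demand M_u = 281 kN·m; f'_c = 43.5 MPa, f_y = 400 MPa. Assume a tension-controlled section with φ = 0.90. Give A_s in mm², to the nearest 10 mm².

M_n = M_u/φ = 281/0.90 = 312.222 kN·m.
With M_n = 0.85 f'_c a b (d − a/2), solve the quadratic for a:
a = d − √(d² − 2M_n/(0.85 f'_c b)) = 510 − √(510² − 2 × 312.222×10⁶/(0.85 × 43.5 × 515)) = 33.23 mm.
A_s = 0.85 f'_c a b / f_y = 0.85 × 43.5 × 33.23 × 515 / 400 = 1581.9 mm².

A_s ≈ 1580 mm²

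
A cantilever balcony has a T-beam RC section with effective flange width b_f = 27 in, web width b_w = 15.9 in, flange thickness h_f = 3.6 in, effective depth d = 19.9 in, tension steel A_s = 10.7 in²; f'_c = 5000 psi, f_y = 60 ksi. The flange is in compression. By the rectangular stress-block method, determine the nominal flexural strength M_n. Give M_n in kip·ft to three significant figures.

Tension: T = A_s f_y = 10.7 × 60 = 642 kips.
Try a within the flange: a = T/(0.85 f'_c b_f) = 642/(0.85 × 5 × 27) = 5.595 in.
a = 5.595 > h_f = 3.6 in: the block extends into the web. Split into flange-overhang and web parts.
C_f = 0.85 f'_c (b_f − b_w) h_f = 0.85 × 5 × (27 − 15.9) × 3.6 = 169.8 kips.
Remaining web compression depth: a_w = (T − C_f)/(0.85 f'_c b_w) = (642 − 169.8)/(0.85 × 5 × 15.9) = 6.988 in.
M_n = C_f(d − h_f/2) + (T − C_f)(d − a_w/2) = 169.8 × (19.9 − 1.8) + 472.2 × (19.9 − 3.494) = 3073.4 + 7746.9 = 10820.3 kip·in.
M_n = 10820.3/12 = 901.69 kip·ft.

M_n ≈ 902 kip·ft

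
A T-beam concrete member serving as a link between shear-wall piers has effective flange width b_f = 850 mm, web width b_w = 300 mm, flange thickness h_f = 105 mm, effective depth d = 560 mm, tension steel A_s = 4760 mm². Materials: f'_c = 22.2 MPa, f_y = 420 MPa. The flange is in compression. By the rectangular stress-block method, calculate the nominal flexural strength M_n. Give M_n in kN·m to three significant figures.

M_n ≈ 989 kN·m

Tension: T = A_s f_y = 4760 × 420 = 1999200 N.
Try a within the flange: a = T/(0.85 f'_c b_f) = 1999200/(0.85 × 22.2 × 850) = 124.64 mm.
a = 124.64 > h_f = 105 mm: the block extends into the web. Split into flange-overhang and web parts.
C_f = 0.85 f'_c (b_f − b_w) h_f = 0.85 × 22.2 × (850 − 300) × 105 = 1089743 N.
Remaining web compression depth: a_w = (T − C_f)/(0.85 f'_c b_w) = (1999200 − 1089743)/(0.85 × 22.2 × 300) = 160.65 mm.
M_n = C_f(d − h_f/2) + (T − C_f)(d − a_w/2) = 1089743 × (560 − 52.5) + 909457 × (560 − 80.325) = 553.04 + 436.24 = 989.28 × 10⁶ N·mm.
M_n = 989.28 kN·m.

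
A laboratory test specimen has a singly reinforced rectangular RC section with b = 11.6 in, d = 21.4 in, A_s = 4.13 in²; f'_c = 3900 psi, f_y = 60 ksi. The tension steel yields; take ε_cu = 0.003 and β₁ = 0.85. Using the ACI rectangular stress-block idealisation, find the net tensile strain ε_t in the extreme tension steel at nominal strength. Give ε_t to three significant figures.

a = A_s f_y/(0.85 f'_c b) = 6.444 in.
β₁ = 0.85, so c = a/β₁ = 6.444/0.85 = 7.581 in.
From the linear strain diagram with ε_cu = 0.003: ε_t = 0.003 (d − c)/c = 0.003 × (21.4 − 7.581)/7.581 = 0.00547.
Since ε_t ≥ 0.005, the section is tension-controlled.

ε_t ≈ 0.00547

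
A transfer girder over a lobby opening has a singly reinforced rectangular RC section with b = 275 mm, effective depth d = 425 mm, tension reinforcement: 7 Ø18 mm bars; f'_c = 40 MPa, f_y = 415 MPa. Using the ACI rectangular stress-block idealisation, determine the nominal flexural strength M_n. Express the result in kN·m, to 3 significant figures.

A_s = 7 × 254 = 1778 mm².
T = A_s f_y = 1778 × 415 = 737870 N = 737.87 kN.
From C = T: a = T/(0.85 f'_c b) = 737870/(0.85 × 40 × 275) = 78.92 mm.
M_n = T(d − a/2) = 737.87 kN × (425 − 39.46) mm = 284.48 kN·m.

M_n ≈ 284 kN·m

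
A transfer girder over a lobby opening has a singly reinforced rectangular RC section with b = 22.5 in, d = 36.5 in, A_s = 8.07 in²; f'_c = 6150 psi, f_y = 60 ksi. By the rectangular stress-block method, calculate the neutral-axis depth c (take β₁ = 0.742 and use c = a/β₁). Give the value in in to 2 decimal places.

T = A_s f_y = 8.07 × 60 = 484.2 kips.
a = T/(0.85 f'_c b) = 484.2/(0.85 × 6.15 × 22.5) = 4.1167 in.
With β₁ = 0.742, c = a/β₁ = 4.1167/0.742 = 5.55 in.

c ≈ 5.55 in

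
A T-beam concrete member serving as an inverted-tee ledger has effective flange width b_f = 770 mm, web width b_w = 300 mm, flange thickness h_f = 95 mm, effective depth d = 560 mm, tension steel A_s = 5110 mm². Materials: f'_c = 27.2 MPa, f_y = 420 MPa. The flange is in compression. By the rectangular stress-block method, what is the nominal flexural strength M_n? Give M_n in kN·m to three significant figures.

Tension: T = A_s f_y = 5110 × 420 = 2146200 N.
Try a within the flange: a = T/(0.85 f'_c b_f) = 2146200/(0.85 × 27.2 × 770) = 120.56 mm.
a = 120.56 > h_f = 95 mm: the block extends into the web. Split into flange-overhang and web parts.
C_f = 0.85 f'_c (b_f − b_w) h_f = 0.85 × 27.2 × (770 − 300) × 95 = 1032308 N.
Remaining web compression depth: a_w = (T − C_f)/(0.85 f'_c b_w) = (2146200 − 1032308)/(0.85 × 27.2 × 300) = 160.60 mm.
M_n = C_f(d − h_f/2) + (T − C_f)(d − a_w/2) = 1032308 × (560 − 47.5) + 1113892 × (560 − 80.3) = 529.06 + 534.33 = 1063.39 × 10⁶ N·mm.
M_n = 1063.39 kN·m.

M_n ≈ 1060 kN·m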